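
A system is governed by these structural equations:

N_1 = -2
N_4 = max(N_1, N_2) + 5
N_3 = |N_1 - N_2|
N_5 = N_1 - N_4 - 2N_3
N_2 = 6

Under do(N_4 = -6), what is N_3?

Under do(N_4=-6), the mechanism N_4 = max(N_1, N_2) + 5 is discarded; N_4 is fixed at -6.
Since N_3 is not a descendant of the intervened variable, it is unaffected.
N_3 = |N_1 - N_2|  [with N_1=-2, N_2=6]  = 8

8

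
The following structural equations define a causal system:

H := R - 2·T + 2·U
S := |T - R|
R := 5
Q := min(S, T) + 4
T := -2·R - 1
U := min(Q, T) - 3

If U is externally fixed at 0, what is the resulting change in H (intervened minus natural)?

28

The intervention breaks the incoming arrows to U: U := min(Q, T) - 3 no longer applies, and U = 0.
T = -2·R - 1  [with R=5]  = -11
H = R - 2·T + 2·U  [with R=5, T=-11, U=0]  = 27
Without intervention: T = -2·R - 1  [with R=5]  = -11; S = |T - R|  [with T=-11, R=5]  = 16; Q = min(S, T) + 4  [with S=16, T=-11]  = -7; U = min(Q, T) - 3  [with Q=-7, T=-11]  = -14; H = R - 2·T + 2·U  [with R=5, T=-11, U=-14]  = -1.
Change = 27 − (-1) = 28.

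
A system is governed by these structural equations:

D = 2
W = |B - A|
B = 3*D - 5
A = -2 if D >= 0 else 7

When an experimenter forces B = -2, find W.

The intervention breaks the incoming arrows to B: B = 3*D - 5 no longer applies, and B = -2.
A = -2 if D >= 0 else 7  [with D=2]  = -2
W = |B - A|  [with B=-2, A=-2]  = 0

0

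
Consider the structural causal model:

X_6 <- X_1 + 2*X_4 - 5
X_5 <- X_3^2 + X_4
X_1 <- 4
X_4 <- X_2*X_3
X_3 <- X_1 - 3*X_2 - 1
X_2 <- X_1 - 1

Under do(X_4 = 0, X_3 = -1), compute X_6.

-1

The joint intervention fixes X_4 = 0, X_3 = -1, removing each variable's own equation.
X_6 = X_1 + 2*X_4 - 5  [with X_1=4, X_4=0]  = -1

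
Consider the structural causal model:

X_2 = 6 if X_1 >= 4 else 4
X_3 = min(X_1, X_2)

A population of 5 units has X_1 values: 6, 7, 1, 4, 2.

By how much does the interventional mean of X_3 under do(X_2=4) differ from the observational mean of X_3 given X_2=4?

The intervention sets X_2=4 in all 5 units regardless of X_1. Recomputing X_3 per unit gives 4, 4, 1, 4, 2; average 3.
E[X_3|X_2=4] averages over only the 2 units with X_2=4 (X_1 = 1, 2): X_3 = 1, 2, mean 1.5.
Difference = 3 − 1.5 = 1.5.

1.5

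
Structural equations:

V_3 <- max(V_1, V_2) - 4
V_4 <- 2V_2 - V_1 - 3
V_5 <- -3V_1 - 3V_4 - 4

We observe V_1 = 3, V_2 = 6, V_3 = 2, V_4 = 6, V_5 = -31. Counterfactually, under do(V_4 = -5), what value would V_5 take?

Intervening sets V_4 = -5 and removes its equation (V_4 <- 2V_2 - V_1 - 3).
V_5 = -3V_1 - 3V_4 - 4  [with V_1=3, V_4=-5]  = 2

2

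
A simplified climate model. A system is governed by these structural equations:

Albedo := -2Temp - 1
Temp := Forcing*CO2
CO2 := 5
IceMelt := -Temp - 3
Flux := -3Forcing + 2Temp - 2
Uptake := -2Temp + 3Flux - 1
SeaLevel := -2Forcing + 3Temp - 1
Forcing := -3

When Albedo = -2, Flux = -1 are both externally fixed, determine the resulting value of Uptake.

26

Under do(Albedo = -2, Flux = -1), each intervened variable's structural equation is replaced by its fixed value.
Temp = Forcing*CO2  [with Forcing=-3, CO2=5]  = -15
Uptake = -2Temp + 3Flux - 1  [with Temp=-15, Flux=-1]  = 26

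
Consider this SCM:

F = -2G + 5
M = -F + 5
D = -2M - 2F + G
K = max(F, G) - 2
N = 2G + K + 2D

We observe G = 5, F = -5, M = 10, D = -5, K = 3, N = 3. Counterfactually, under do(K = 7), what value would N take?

The intervention breaks the incoming arrows to K: K = max(F, G) - 2 no longer applies, and K = 7.
F = -2G + 5  [with G=5]  = -5
M = -F + 5  [with F=-5]  = 10
D = -2M - 2F + G  [with M=10, F=-5, G=5]  = -5
N = 2G + K + 2D  [with G=5, K=7, D=-5]  = 7

7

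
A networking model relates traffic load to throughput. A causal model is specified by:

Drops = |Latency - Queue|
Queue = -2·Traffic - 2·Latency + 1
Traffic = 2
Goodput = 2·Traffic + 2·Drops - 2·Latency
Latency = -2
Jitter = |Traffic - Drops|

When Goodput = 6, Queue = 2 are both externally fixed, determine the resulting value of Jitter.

2

Under do(Goodput = 6, Queue = 2), each intervened variable's structural equation is replaced by its fixed value.
Drops = |Latency - Queue|  [with Latency=-2, Queue=2]  = 4
Jitter = |Traffic - Drops|  [with Traffic=2, Drops=4]  = 2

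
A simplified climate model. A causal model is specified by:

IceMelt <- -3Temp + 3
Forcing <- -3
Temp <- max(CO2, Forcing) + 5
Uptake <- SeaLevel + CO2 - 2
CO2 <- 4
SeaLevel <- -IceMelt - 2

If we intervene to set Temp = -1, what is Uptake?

-6

The intervention breaks the incoming arrows to Temp: Temp <- max(CO2, Forcing) + 5 no longer applies, and Temp = -1.
IceMelt = -3Temp + 3  [with Temp=-1]  = 6
SeaLevel = -IceMelt - 2  [with IceMelt=6]  = -8
Uptake = SeaLevel + CO2 - 2  [with SeaLevel=-8, CO2=4]  = -6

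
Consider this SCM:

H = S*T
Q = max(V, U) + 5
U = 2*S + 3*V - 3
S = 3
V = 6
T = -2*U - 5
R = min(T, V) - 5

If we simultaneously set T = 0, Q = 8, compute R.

-5

Setting T = 0, Q = 8 by intervention discards those variables' equations.
R = min(T, V) - 5  [with T=0, V=6]  = -5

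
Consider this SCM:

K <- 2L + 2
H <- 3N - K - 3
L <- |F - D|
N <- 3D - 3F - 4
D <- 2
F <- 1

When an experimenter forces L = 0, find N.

Under do(L=0), the mechanism L <- |F - D| is discarded; L is fixed at 0.
Since N is not a descendant of the intervened variable, it is unaffected.
N = 3D - 3F - 4  [with D=2, F=1]  = -1

-1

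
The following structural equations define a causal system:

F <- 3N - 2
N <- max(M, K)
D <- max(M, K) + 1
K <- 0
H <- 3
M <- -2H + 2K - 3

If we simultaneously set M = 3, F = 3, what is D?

Setting M = 3, F = 3 by intervention discards those variables' equations.
D = max(M, K) + 1  [with M=3, K=0]  = 4

4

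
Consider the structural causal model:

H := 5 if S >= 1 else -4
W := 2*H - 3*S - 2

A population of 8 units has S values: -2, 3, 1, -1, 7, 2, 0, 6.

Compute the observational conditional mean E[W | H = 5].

E[W|H=5] averages over only the 5 units with H=5 (S = 3, 1, 7, 2, 6): W = -1, 5, -13, 2, -10, mean -3.4.

-3.4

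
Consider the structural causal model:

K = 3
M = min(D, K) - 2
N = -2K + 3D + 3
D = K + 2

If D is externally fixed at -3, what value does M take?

-5

Under do(D=-3), the mechanism D = K + 2 is discarded; D is fixed at -3.
M = min(D, K) - 2  [with D=-3, K=3]  = -5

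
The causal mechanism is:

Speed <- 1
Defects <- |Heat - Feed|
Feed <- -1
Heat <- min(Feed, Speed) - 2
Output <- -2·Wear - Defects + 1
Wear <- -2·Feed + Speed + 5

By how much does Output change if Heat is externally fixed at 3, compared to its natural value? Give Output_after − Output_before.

-2

The intervention breaks the incoming arrows to Heat: Heat <- min(Feed, Speed) - 2 no longer applies, and Heat = 3.
Wear = -2·Feed + Speed + 5  [with Feed=-1, Speed=1]  = 8
Defects = |Heat - Feed|  [with Heat=3, Feed=-1]  = 4
Output = -2·Wear - Defects + 1  [with Wear=8, Defects=4]  = -19
Without intervention: Heat = min(Feed, Speed) - 2  [with Feed=-1, Speed=1]  = -3; Wear = -2·Feed + Speed + 5  [with Feed=-1, Speed=1]  = 8; Defects = |Heat - Feed|  [with Heat=-3, Feed=-1]  = 2; Output = -2·Wear - Defects + 1  [with Wear=8, Defects=2]  = -17.
Change = -19 − (-17) = -2.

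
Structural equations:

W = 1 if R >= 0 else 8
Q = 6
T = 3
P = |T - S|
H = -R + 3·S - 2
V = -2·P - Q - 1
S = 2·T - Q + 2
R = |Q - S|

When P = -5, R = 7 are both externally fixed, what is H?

-3

Setting P = -5, R = 7 by intervention discards those variables' equations.
S = 2·T - Q + 2  [with T=3, Q=6]  = 2
H = -R + 3·S - 2  [with R=7, S=2]  = -3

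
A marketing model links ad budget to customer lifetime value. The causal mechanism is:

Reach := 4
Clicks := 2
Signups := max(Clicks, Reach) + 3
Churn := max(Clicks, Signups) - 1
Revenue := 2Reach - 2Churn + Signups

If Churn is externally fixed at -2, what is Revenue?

19

Intervening sets Churn = -2 and removes its equation (Churn := max(Clicks, Signups) - 1).
Signups = max(Clicks, Reach) + 3  [with Clicks=2, Reach=4]  = 7
Revenue = 2Reach - 2Churn + Signups  [with Reach=4, Churn=-2, Signups=7]  = 19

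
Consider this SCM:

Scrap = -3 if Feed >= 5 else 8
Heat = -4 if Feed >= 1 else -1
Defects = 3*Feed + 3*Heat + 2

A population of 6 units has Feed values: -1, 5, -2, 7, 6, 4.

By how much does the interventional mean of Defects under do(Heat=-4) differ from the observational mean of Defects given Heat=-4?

do(Heat=-4) breaks Heat's dependence on Feed. With Heat=-4 fixed, Defects across the units is -13, 5, -16, 11, 8, 2, mean -0.5.
Conditioning on Heat=-4 selects the 4 unit(s) with Feed ∈ {5, 7, 6, 4}. Their Defects values: 5, 11, 8, 2. Mean = 6.5.
Difference = -0.5 − 6.5 = -7.

-7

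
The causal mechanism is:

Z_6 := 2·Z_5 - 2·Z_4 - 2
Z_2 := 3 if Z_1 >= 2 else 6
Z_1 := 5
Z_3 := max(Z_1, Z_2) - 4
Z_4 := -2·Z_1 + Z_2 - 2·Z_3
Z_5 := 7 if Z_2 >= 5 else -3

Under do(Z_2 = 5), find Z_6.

26

Under do(Z_2=5), the mechanism Z_2 := 3 if Z_1 >= 2 else 6 is discarded; Z_2 is fixed at 5.
Z_3 = max(Z_1, Z_2) - 4  [with Z_1=5, Z_2=5]  = 1
Z_4 = -2·Z_1 + Z_2 - 2·Z_3  [with Z_1=5, Z_2=5, Z_3=1]  = -7
Z_5 = 7 if Z_2 >= 5 else -3  [with Z_2=5]  = 7
Z_6 = 2·Z_5 - 2·Z_4 - 2  [with Z_5=7, Z_4=-7]  = 26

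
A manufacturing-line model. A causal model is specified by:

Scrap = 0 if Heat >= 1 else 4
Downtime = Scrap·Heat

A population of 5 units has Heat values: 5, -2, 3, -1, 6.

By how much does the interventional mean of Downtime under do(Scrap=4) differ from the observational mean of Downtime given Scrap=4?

The intervention sets Scrap=4 in all 5 units regardless of Heat. Recomputing Downtime per unit gives 20, -8, 12, -4, 24; average 8.8.
Conditioning on Scrap=4 selects the 2 unit(s) with Heat ∈ {-2, -1}. Their Downtime values: -8, -4. Mean = -6.
Difference = 8.8 − (-6) = 14.8.

14.8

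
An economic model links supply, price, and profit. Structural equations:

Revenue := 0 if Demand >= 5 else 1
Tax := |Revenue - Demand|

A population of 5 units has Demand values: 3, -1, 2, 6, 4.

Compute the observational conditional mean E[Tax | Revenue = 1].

2

Observing Revenue=1 restricts to units where Revenue's equation naturally yields 1: Demand ∈ {3, -1, 2, 4}. In that subpopulation Tax = 2, 2, 1, 3, mean 2.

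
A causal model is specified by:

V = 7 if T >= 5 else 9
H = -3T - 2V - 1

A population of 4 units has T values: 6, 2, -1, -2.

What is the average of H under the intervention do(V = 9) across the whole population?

Every unit gets V=9 under the intervention. H values become -37, -25, -16, -13; E[H|do(V=9)] = -22.75.

-22.75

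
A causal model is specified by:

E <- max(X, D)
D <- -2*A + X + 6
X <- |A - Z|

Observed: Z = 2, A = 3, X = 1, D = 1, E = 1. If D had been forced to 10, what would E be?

10

Intervening sets D = 10 and removes its equation (D <- -2*A + X + 6).
X = |A - Z|  [with A=3, Z=2]  = 1
E = max(X, D)  [with X=1, D=10]  = 10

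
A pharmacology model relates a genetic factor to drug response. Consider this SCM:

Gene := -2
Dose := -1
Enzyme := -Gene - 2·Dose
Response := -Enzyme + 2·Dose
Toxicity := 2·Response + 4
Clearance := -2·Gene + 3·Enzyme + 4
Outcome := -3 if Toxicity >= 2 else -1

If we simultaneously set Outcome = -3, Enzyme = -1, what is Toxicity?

Under do(Outcome = -3, Enzyme = -1), each intervened variable's structural equation is replaced by its fixed value.
Response = -Enzyme + 2·Dose  [with Enzyme=-1, Dose=-1]  = -1
Toxicity = 2·Response + 4  [with Response=-1]  = 2

2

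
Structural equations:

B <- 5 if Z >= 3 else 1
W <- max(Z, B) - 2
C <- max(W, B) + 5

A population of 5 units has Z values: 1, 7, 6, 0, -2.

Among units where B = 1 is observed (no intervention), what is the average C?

6

E[C|B=1] averages over only the 3 units with B=1 (Z = 1, 0, -2): C = 6, 6, 6, mean 6.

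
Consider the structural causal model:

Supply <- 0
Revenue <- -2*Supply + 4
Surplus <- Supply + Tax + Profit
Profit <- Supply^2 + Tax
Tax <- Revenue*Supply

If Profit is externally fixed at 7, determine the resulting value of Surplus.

Intervening sets Profit = 7 and removes its equation (Profit <- Supply^2 + Tax).
Revenue = -2*Supply + 4  [with Supply=0]  = 4
Tax = Revenue*Supply  [with Revenue=4, Supply=0]  = 0
Surplus = Supply + Tax + Profit  [with Supply=0, Tax=0, Profit=7]  = 7

7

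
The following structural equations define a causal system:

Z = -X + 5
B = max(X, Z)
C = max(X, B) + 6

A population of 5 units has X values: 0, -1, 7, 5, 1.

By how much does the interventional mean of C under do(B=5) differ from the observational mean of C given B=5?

The intervention sets B=5 in all 5 units regardless of X. Recomputing C per unit gives 11, 11, 13, 11, 11; average 11.4.
Conditioning on B=5 selects the 2 unit(s) with X ∈ {0, 5}. Their C values: 11, 11. Mean = 11.
Difference = 11.4 − 11 = 0.4.

0.4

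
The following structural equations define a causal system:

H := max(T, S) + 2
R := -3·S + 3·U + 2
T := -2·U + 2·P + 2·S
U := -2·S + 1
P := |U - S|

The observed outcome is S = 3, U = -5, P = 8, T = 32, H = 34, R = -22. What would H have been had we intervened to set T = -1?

Intervening sets T = -1 and removes its equation (T := -2·U + 2·P + 2·S).
H = max(T, S) + 2  [with T=-1, S=3]  = 5

5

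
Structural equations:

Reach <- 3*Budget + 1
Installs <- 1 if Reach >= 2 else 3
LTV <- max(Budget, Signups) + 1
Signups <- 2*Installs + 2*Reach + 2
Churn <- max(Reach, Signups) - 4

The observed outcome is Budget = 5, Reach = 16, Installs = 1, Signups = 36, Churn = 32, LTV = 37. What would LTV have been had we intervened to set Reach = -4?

Under do(Reach=-4), the mechanism Reach <- 3*Budget + 1 is discarded; Reach is fixed at -4.
Installs = 1 if Reach >= 2 else 3  [with Reach=-4]  = 3
Signups = 2*Installs + 2*Reach + 2  [with Installs=3, Reach=-4]  = 0
LTV = max(Budget, Signups) + 1  [with Budget=5, Signups=0]  = 6

6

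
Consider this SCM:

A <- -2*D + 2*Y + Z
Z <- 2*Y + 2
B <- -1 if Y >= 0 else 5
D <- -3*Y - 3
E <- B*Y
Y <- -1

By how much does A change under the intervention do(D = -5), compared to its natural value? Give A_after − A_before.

Under do(D=-5), the mechanism D <- -3*Y - 3 is discarded; D is fixed at -5.
Z = 2*Y + 2  [with Y=-1]  = 0
A = -2*D + 2*Y + Z  [with D=-5, Y=-1, Z=0]  = 8
Without intervention: D = -3*Y - 3  [with Y=-1]  = 0; Z = 2*Y + 2  [with Y=-1]  = 0; A = -2*D + 2*Y + Z  [with D=0, Y=-1, Z=0]  = -2.
Change = 8 − (-2) = 10.

10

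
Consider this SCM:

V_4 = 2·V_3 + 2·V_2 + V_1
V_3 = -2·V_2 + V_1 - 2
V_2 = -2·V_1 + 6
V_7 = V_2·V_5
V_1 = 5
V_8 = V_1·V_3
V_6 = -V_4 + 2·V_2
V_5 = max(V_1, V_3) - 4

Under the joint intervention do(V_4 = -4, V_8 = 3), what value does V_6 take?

-4

The joint intervention fixes V_4 = -4, V_8 = 3, removing each variable's own equation.
V_2 = -2·V_1 + 6  [with V_1=5]  = -4
V_6 = -V_4 + 2·V_2  [with V_4=-4, V_2=-4]  = -4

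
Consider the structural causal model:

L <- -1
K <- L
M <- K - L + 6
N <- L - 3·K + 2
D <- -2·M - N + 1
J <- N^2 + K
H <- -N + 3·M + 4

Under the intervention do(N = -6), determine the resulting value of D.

-5

Intervening sets N = -6 and removes its equation (N <- L - 3·K + 2).
K = L  [with L=-1]  = -1
M = K - L + 6  [with K=-1, L=-1]  = 6
D = -2·M - N + 1  [with M=6, N=-6]  = -5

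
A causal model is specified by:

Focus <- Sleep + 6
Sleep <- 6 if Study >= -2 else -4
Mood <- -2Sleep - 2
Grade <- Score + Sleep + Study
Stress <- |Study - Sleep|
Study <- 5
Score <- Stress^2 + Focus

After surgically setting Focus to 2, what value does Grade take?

14

The intervention breaks the incoming arrows to Focus: Focus <- Sleep + 6 no longer applies, and Focus = 2.
Sleep = 6 if Study >= -2 else -4  [with Study=5]  = 6
Stress = |Study - Sleep|  [with Study=5, Sleep=6]  = 1
Score = Stress^2 + Focus  [with Stress=1, Focus=2]  = 3
Grade = Score + Sleep + Study  [with Score=3, Sleep=6, Study=5]  = 14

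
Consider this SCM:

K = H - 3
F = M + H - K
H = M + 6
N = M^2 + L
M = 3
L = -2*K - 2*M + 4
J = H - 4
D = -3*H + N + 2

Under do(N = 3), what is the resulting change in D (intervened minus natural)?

8

do(N=3) replaces the equation N = M^2 + L with the constant N = 3.
H = M + 6  [with M=3]  = 9
D = -3*H + N + 2  [with H=9, N=3]  = -22
Without intervention: H = M + 6  [with M=3]  = 9; K = H - 3  [with H=9]  = 6; L = -2*K - 2*M + 4  [with K=6, M=3]  = -14; N = M^2 + L  [with M=3, L=-14]  = -5; D = -3*H + N + 2  [with H=9, N=-5]  = -30.
Change = -22 − (-30) = 8.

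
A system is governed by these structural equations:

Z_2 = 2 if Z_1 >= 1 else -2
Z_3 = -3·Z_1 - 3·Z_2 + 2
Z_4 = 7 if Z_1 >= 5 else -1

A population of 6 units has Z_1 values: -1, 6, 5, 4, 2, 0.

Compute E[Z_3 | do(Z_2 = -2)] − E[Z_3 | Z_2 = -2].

The intervention sets Z_2=-2 in all 6 units regardless of Z_1. Recomputing Z_3 per unit gives 11, -10, -7, -4, 2, 8; average 0.
Observing Z_2=-2 restricts to units where Z_2's equation naturally yields -2: Z_1 ∈ {-1, 0}. In that subpopulation Z_3 = 11, 8, mean 9.5.
Difference = 0 − 9.5 = -9.5.

-9.5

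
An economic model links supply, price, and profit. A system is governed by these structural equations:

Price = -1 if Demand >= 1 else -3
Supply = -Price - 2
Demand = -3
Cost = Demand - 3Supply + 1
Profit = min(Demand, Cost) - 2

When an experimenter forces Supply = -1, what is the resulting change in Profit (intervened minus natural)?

do(Supply=-1) replaces the equation Supply = -Price - 2 with the constant Supply = -1.
Cost = Demand - 3Supply + 1  [with Demand=-3, Supply=-1]  = 1
Profit = min(Demand, Cost) - 2  [with Demand=-3, Cost=1]  = -5
Without intervention: Price = -1 if Demand >= 1 else -3  [with Demand=-3]  = -3; Supply = -Price - 2  [with Price=-3]  = 1; Cost = Demand - 3Supply + 1  [with Demand=-3, Supply=1]  = -5; Profit = min(Demand, Cost) - 2  [with Demand=-3, Cost=-5]  = -7.
Change = -5 − (-7) = 2.

2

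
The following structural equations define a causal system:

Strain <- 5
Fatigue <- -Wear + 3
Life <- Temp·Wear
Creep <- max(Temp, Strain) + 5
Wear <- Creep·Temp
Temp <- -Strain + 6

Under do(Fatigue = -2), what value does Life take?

10

The intervention breaks the incoming arrows to Fatigue: Fatigue <- -Wear + 3 no longer applies, and Fatigue = -2.
Since Life is not a descendant of the intervened variable, it is unaffected.
Temp = -Strain + 6  [with Strain=5]  = 1
Creep = max(Temp, Strain) + 5  [with Temp=1, Strain=5]  = 10
Wear = Creep·Temp  [with Creep=10, Temp=1]  = 10
Life = Temp·Wear  [with Temp=1, Wear=10]  = 10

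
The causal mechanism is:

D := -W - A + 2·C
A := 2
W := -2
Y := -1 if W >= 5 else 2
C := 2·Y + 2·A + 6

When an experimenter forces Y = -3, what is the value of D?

8

do(Y=-3) replaces the equation Y := -1 if W >= 5 else 2 with the constant Y = -3.
C = 2·Y + 2·A + 6  [with Y=-3, A=2]  = 4
D = -W - A + 2·C  [with W=-2, A=2, C=4]  = 8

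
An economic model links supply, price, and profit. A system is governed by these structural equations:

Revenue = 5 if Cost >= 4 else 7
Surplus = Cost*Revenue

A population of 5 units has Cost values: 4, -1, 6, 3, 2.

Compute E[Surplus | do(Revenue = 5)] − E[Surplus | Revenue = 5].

Every unit gets Revenue=5 under the intervention. Surplus values become 20, -5, 30, 15, 10; E[Surplus|do(Revenue=5)] = 14.
E[Surplus|Revenue=5] averages over only the 2 units with Revenue=5 (Cost = 4, 6): Surplus = 20, 30, mean 25.
Difference = 14 − 25 = -11.

-11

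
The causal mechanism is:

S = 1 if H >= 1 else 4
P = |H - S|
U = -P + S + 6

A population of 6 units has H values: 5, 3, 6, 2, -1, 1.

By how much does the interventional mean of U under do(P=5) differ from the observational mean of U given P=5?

-1

do(P=5) breaks P's dependence on H. With P=5 fixed, U across the units is 2, 2, 2, 2, 5, 2, mean 2.5.
Observing P=5 restricts to units where P's equation naturally yields 5: H ∈ {6, -1}. In that subpopulation U = 2, 5, mean 3.5.
Difference = 2.5 − 3.5 = -1.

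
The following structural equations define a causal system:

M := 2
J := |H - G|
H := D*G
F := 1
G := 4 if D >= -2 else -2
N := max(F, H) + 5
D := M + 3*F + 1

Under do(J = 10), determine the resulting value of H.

24

do(J=10) replaces the equation J := |H - G| with the constant J = 10.
Since H is not a descendant of the intervened variable, it is unaffected.
D = M + 3*F + 1  [with M=2, F=1]  = 6
G = 4 if D >= -2 else -2  [with D=6]  = 4
H = D*G  [with D=6, G=4]  = 24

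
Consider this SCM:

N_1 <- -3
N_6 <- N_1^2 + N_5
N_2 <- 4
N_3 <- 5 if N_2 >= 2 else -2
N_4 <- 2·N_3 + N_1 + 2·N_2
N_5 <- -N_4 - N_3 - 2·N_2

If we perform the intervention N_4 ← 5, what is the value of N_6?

-9

Under do(N_4=5), the mechanism N_4 <- 2·N_3 + N_1 + 2·N_2 is discarded; N_4 is fixed at 5.
N_3 = 5 if N_2 >= 2 else -2  [with N_2=4]  = 5
N_5 = -N_4 - N_3 - 2·N_2  [with N_4=5, N_3=5, N_2=4]  = -18
N_6 = N_1^2 + N_5  [with N_1=-3, N_5=-18]  = -9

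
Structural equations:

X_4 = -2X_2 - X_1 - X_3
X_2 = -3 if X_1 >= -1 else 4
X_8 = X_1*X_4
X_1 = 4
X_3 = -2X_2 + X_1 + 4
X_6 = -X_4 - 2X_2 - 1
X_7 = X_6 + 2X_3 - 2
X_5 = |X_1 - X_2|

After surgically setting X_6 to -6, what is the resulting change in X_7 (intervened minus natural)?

Intervening sets X_6 = -6 and removes its equation (X_6 = -X_4 - 2X_2 - 1).
X_2 = -3 if X_1 >= -1 else 4  [with X_1=4]  = -3
X_3 = -2X_2 + X_1 + 4  [with X_2=-3, X_1=4]  = 14
X_7 = X_6 + 2X_3 - 2  [with X_6=-6, X_3=14]  = 20
Without intervention: X_2 = -3 if X_1 >= -1 else 4  [with X_1=4]  = -3; X_3 = -2X_2 + X_1 + 4  [with X_2=-3, X_1=4]  = 14; X_4 = -2X_2 - X_1 - X_3  [with X_2=-3, X_1=4, X_3=14]  = -12; X_6 = -X_4 - 2X_2 - 1  [with X_4=-12, X_2=-3]  = 17; X_7 = X_6 + 2X_3 - 2  [with X_6=17, X_3=14]  = 43.
Change = 20 − 43 = -23.

-23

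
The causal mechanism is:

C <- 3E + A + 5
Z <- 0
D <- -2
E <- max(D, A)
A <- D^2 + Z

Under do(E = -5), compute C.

-6

Intervening sets E = -5 and removes its equation (E <- max(D, A)).
A = D^2 + Z  [with D=-2, Z=0]  = 4
C = 3E + A + 5  [with E=-5, A=4]  = -6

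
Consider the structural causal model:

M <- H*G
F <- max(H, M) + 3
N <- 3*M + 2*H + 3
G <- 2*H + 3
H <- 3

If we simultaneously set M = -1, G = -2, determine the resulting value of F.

6

Setting M = -1, G = -2 by intervention discards those variables' equations.
F = max(H, M) + 3  [with H=3, M=-1]  = 6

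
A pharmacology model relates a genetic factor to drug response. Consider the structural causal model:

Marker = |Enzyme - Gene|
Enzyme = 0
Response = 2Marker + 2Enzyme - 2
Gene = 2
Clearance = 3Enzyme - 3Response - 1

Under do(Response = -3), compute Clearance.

Intervening sets Response = -3 and removes its equation (Response = 2Marker + 2Enzyme - 2).
Clearance = 3Enzyme - 3Response - 1  [with Enzyme=0, Response=-3]  = 8

8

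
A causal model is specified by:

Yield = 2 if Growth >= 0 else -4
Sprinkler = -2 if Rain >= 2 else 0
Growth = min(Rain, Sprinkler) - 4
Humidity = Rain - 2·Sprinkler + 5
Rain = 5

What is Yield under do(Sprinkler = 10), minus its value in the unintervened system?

do(Sprinkler=10) replaces the equation Sprinkler = -2 if Rain >= 2 else 0 with the constant Sprinkler = 10.
Growth = min(Rain, Sprinkler) - 4  [with Rain=5, Sprinkler=10]  = 1
Yield = 2 if Growth >= 0 else -4  [with Growth=1]  = 2
Without intervention: Sprinkler = -2 if Rain >= 2 else 0  [with Rain=5]  = -2; Growth = min(Rain, Sprinkler) - 4  [with Rain=5, Sprinkler=-2]  = -6; Yield = 2 if Growth >= 0 else -4  [with Growth=-6]  = -4.
Change = 2 − (-4) = 6.

6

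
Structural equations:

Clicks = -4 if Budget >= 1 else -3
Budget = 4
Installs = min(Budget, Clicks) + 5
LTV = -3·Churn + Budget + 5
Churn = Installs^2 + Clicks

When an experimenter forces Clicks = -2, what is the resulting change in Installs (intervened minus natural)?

2

The intervention breaks the incoming arrows to Clicks: Clicks = -4 if Budget >= 1 else -3 no longer applies, and Clicks = -2.
Installs = min(Budget, Clicks) + 5  [with Budget=4, Clicks=-2]  = 3
Without intervention: Clicks = -4 if Budget >= 1 else -3  [with Budget=4]  = -4; Installs = min(Budget, Clicks) + 5  [with Budget=4, Clicks=-4]  = 1.
Change = 3 − 1 = 2.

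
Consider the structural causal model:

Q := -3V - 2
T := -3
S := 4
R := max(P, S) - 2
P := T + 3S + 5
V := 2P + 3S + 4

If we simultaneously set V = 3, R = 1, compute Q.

Setting V = 3, R = 1 by intervention discards those variables' equations.
Q = -3V - 2  [with V=3]  = -11

-11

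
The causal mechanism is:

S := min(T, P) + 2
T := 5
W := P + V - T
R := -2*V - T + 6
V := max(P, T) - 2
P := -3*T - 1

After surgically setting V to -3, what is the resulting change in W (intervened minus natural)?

The intervention breaks the incoming arrows to V: V := max(P, T) - 2 no longer applies, and V = -3.
P = -3*T - 1  [with T=5]  = -16
W = P + V - T  [with P=-16, V=-3, T=5]  = -24
Without intervention: P = -3*T - 1  [with T=5]  = -16; V = max(P, T) - 2  [with P=-16, T=5]  = 3; W = P + V - T  [with P=-16, V=3, T=5]  = -18.
Change = -24 − (-18) = -6.

-6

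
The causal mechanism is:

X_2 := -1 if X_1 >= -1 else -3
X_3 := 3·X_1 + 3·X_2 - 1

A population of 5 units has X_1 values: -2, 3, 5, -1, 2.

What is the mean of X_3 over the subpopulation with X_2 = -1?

2.75

E[X_3|X_2=-1] averages over only the 4 units with X_2=-1 (X_1 = 3, 5, -1, 2): X_3 = 5, 11, -7, 2, mean 2.75.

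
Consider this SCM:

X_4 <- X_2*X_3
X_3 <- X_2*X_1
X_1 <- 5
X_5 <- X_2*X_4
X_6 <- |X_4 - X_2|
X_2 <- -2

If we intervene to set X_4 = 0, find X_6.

2

Under do(X_4=0), the mechanism X_4 <- X_2*X_3 is discarded; X_4 is fixed at 0.
X_6 = |X_4 - X_2|  [with X_4=0, X_2=-2]  = 2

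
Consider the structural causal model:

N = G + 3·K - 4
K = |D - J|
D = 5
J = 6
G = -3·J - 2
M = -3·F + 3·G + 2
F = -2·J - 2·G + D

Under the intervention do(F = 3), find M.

-67

The intervention breaks the incoming arrows to F: F = -2·J - 2·G + D no longer applies, and F = 3.
G = -3·J - 2  [with J=6]  = -20
M = -3·F + 3·G + 2  [with F=3, G=-20]  = -67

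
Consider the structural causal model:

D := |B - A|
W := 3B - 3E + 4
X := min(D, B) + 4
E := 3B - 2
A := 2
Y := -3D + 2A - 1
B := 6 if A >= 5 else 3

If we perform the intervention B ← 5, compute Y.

do(B=5) replaces the equation B := 6 if A >= 5 else 3 with the constant B = 5.
D = |B - A|  [with B=5, A=2]  = 3
Y = -3D + 2A - 1  [with D=3, A=2]  = -6

-6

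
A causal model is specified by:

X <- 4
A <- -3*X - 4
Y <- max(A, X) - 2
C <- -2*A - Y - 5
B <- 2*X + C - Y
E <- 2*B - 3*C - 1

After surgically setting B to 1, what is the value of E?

The intervention breaks the incoming arrows to B: B <- 2*X + C - Y no longer applies, and B = 1.
A = -3*X - 4  [with X=4]  = -16
Y = max(A, X) - 2  [with A=-16, X=4]  = 2
C = -2*A - Y - 5  [with A=-16, Y=2]  = 25
E = 2*B - 3*C - 1  [with B=1, C=25]  = -74

-74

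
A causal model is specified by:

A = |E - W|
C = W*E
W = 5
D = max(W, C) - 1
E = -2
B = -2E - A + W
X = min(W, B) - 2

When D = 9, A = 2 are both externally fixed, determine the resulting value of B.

7

Setting D = 9, A = 2 by intervention discards those variables' equations.
B = -2E - A + W  [with E=-2, A=2, W=5]  = 7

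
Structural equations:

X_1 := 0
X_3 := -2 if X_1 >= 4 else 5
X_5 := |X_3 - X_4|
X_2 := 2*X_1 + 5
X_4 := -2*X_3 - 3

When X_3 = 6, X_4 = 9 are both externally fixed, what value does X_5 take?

Setting X_3 = 6, X_4 = 9 by intervention discards those variables' equations.
X_5 = |X_3 - X_4|  [with X_3=6, X_4=9]  = 3

3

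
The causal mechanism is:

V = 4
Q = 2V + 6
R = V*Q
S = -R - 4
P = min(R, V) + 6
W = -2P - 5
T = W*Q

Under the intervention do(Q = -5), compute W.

Under do(Q=-5), the mechanism Q = 2V + 6 is discarded; Q is fixed at -5.
R = V*Q  [with V=4, Q=-5]  = -20
P = min(R, V) + 6  [with R=-20, V=4]  = -14
W = -2P - 5  [with P=-14]  = 23

23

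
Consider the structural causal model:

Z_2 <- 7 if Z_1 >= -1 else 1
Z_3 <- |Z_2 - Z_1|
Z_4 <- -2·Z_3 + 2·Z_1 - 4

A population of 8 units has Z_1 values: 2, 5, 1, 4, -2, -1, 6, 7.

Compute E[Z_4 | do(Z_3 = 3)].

The intervention sets Z_3=3 in all 8 units regardless of Z_1. Recomputing Z_4 per unit gives -6, 0, -8, -2, -14, -12, 2, 4; average -4.5.

-4.5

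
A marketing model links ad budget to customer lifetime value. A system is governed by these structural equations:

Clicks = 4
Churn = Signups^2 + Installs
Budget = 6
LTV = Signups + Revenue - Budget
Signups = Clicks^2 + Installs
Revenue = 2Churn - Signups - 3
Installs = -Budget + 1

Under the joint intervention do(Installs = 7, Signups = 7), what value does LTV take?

103

Under do(Installs = 7, Signups = 7), each intervened variable's structural equation is replaced by its fixed value.
Churn = Signups^2 + Installs  [with Signups=7, Installs=7]  = 56
Revenue = 2Churn - Signups - 3  [with Churn=56, Signups=7]  = 102
LTV = Signups + Revenue - Budget  [with Signups=7, Revenue=102, Budget=6]  = 103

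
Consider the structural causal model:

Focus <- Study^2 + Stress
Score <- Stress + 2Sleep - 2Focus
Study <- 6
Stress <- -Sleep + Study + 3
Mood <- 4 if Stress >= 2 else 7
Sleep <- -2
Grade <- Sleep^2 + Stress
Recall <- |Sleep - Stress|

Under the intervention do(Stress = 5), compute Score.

-81

do(Stress=5) replaces the equation Stress <- -Sleep + Study + 3 with the constant Stress = 5.
Focus = Study^2 + Stress  [with Study=6, Stress=5]  = 41
Score = Stress + 2Sleep - 2Focus  [with Stress=5, Sleep=-2, Focus=41]  = -81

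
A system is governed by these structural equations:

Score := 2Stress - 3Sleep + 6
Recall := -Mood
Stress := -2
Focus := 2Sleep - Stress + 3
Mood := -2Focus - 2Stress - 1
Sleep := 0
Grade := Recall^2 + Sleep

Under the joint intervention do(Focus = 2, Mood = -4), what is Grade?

16

Under do(Focus = 2, Mood = -4), each intervened variable's structural equation is replaced by its fixed value.
Recall = -Mood  [with Mood=-4]  = 4
Grade = Recall^2 + Sleep  [with Recall=4, Sleep=0]  = 16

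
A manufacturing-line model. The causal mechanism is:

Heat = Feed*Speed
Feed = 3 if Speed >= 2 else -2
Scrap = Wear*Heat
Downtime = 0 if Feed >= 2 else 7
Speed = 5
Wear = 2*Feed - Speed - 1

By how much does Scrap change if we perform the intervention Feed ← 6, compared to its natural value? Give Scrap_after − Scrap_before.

do(Feed=6) replaces the equation Feed = 3 if Speed >= 2 else -2 with the constant Feed = 6.
Heat = Feed*Speed  [with Feed=6, Speed=5]  = 30
Wear = 2*Feed - Speed - 1  [with Feed=6, Speed=5]  = 6
Scrap = Wear*Heat  [with Wear=6, Heat=30]  = 180
Without intervention: Feed = 3 if Speed >= 2 else -2  [with Speed=5]  = 3; Heat = Feed*Speed  [with Feed=3, Speed=5]  = 15; Wear = 2*Feed - Speed - 1  [with Feed=3, Speed=5]  = 0; Scrap = Wear*Heat  [with Wear=0, Heat=15]  = 0.
Change = 180 − 0 = 180.

180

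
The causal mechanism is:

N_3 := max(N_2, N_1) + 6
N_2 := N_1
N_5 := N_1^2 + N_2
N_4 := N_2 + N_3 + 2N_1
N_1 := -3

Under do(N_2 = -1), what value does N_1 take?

Under do(N_2=-1), the mechanism N_2 := N_1 is discarded; N_2 is fixed at -1.
N_1 is not downstream of the intervention, so its value is determined by the original equations.

-3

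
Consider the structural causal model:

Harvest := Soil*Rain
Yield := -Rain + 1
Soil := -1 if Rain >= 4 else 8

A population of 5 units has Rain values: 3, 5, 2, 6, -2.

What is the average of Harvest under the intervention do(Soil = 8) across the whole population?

do(Soil=8) breaks Soil's dependence on Rain. With Soil=8 fixed, Harvest across the units is 24, 40, 16, 48, -16, mean 22.4.

22.4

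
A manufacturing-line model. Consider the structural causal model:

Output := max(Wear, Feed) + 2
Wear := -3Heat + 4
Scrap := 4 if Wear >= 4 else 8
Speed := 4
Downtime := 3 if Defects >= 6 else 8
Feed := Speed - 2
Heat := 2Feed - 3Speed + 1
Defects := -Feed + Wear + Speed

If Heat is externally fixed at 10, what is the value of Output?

4

The intervention breaks the incoming arrows to Heat: Heat := 2Feed - 3Speed + 1 no longer applies, and Heat = 10.
Feed = Speed - 2  [with Speed=4]  = 2
Wear = -3Heat + 4  [with Heat=10]  = -26
Output = max(Wear, Feed) + 2  [with Wear=-26, Feed=2]  = 4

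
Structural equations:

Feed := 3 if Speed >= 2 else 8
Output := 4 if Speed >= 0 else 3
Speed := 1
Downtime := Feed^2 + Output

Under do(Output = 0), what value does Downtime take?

The intervention breaks the incoming arrows to Output: Output := 4 if Speed >= 0 else 3 no longer applies, and Output = 0.
Feed = 3 if Speed >= 2 else 8  [with Speed=1]  = 8
Downtime = Feed^2 + Output  [with Feed=8, Output=0]  = 64

64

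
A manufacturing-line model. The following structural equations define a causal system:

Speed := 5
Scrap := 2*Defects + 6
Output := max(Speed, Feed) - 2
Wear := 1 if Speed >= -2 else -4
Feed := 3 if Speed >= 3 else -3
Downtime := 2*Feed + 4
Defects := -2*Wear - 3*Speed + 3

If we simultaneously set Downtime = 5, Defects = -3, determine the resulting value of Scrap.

0

Under do(Downtime = 5, Defects = -3), each intervened variable's structural equation is replaced by its fixed value.
Scrap = 2*Defects + 6  [with Defects=-3]  = 0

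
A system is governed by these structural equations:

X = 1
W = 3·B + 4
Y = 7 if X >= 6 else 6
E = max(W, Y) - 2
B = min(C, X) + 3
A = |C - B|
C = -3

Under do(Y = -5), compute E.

Intervening sets Y = -5 and removes its equation (Y = 7 if X >= 6 else 6).
B = min(C, X) + 3  [with C=-3, X=1]  = 0
W = 3·B + 4  [with B=0]  = 4
E = max(W, Y) - 2  [with W=4, Y=-5]  = 2

2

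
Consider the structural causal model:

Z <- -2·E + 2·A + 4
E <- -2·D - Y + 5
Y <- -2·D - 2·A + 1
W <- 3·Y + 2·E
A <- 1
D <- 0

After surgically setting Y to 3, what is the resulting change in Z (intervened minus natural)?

do(Y=3) replaces the equation Y <- -2·D - 2·A + 1 with the constant Y = 3.
E = -2·D - Y + 5  [with D=0, Y=3]  = 2
Z = -2·E + 2·A + 4  [with E=2, A=1]  = 2
Without intervention: Y = -2·D - 2·A + 1  [with D=0, A=1]  = -1; E = -2·D - Y + 5  [with D=0, Y=-1]  = 6; Z = -2·E + 2·A + 4  [with E=6, A=1]  = -6.
Change = 2 − (-6) = 8.

8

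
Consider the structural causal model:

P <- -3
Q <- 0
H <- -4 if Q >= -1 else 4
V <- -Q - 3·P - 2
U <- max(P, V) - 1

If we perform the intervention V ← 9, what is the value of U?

Intervening sets V = 9 and removes its equation (V <- -Q - 3·P - 2).
U = max(P, V) - 1  [with P=-3, V=9]  = 8

8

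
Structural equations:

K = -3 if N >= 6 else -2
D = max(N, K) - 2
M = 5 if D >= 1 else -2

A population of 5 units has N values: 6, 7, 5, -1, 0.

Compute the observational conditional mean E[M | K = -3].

E[M|K=-3] averages over only the 2 units with K=-3 (N = 6, 7): M = 5, 5, mean 5.

5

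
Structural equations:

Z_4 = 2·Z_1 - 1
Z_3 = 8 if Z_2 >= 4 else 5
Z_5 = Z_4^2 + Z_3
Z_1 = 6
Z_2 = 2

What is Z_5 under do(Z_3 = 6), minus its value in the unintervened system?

1

do(Z_3=6) replaces the equation Z_3 = 8 if Z_2 >= 4 else 5 with the constant Z_3 = 6.
Z_4 = 2·Z_1 - 1  [with Z_1=6]  = 11
Z_5 = Z_4^2 + Z_3  [with Z_4=11, Z_3=6]  = 127
Without intervention: Z_3 = 8 if Z_2 >= 4 else 5  [with Z_2=2]  = 5; Z_4 = 2·Z_1 - 1  [with Z_1=6]  = 11; Z_5 = Z_4^2 + Z_3  [with Z_4=11, Z_3=5]  = 126.
Change = 127 − 126 = 1.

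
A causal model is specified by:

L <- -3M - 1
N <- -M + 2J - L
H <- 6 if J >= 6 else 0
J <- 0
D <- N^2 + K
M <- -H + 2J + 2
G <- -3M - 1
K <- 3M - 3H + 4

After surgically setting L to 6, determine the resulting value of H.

The intervention breaks the incoming arrows to L: L <- -3M - 1 no longer applies, and L = 6.
Since H is not a descendant of the intervened variable, it is unaffected.
H = 6 if J >= 6 else 0  [with J=0]  = 0

0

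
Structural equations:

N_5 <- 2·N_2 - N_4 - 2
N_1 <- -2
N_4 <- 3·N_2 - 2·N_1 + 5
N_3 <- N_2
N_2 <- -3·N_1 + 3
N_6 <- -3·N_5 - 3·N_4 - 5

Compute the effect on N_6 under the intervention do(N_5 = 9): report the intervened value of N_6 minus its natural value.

-87

The intervention breaks the incoming arrows to N_5: N_5 <- 2·N_2 - N_4 - 2 no longer applies, and N_5 = 9.
N_2 = -3·N_1 + 3  [with N_1=-2]  = 9
N_4 = 3·N_2 - 2·N_1 + 5  [with N_2=9, N_1=-2]  = 36
N_6 = -3·N_5 - 3·N_4 - 5  [with N_5=9, N_4=36]  = -140
Without intervention: N_2 = -3·N_1 + 3  [with N_1=-2]  = 9; N_4 = 3·N_2 - 2·N_1 + 5  [with N_2=9, N_1=-2]  = 36; N_5 = 2·N_2 - N_4 - 2  [with N_2=9, N_4=36]  = -20; N_6 = -3·N_5 - 3·N_4 - 5  [with N_5=-20, N_4=36]  = -53.
Change = -140 − (-53) = -87.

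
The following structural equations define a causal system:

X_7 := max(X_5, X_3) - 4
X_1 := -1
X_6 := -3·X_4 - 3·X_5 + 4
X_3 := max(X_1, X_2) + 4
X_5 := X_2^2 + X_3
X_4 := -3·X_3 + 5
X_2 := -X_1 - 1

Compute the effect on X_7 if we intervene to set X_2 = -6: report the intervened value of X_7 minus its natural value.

Under do(X_2=-6), the mechanism X_2 := -X_1 - 1 is discarded; X_2 is fixed at -6.
X_3 = max(X_1, X_2) + 4  [with X_1=-1, X_2=-6]  = 3
X_5 = X_2^2 + X_3  [with X_2=-6, X_3=3]  = 39
X_7 = max(X_5, X_3) - 4  [with X_5=39, X_3=3]  = 35
Without intervention: X_2 = -X_1 - 1  [with X_1=-1]  = 0; X_3 = max(X_1, X_2) + 4  [with X_1=-1, X_2=0]  = 4; X_5 = X_2^2 + X_3  [with X_2=0, X_3=4]  = 4; X_7 = max(X_5, X_3) - 4  [with X_5=4, X_3=4]  = 0.
Change = 35 − 0 = 35.

35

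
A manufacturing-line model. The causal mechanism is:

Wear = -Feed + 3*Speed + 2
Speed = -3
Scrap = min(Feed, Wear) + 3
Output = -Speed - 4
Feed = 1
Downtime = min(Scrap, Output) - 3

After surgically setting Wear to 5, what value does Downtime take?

-4

The intervention breaks the incoming arrows to Wear: Wear = -Feed + 3*Speed + 2 no longer applies, and Wear = 5.
Scrap = min(Feed, Wear) + 3  [with Feed=1, Wear=5]  = 4
Output = -Speed - 4  [with Speed=-3]  = -1
Downtime = min(Scrap, Output) - 3  [with Scrap=4, Output=-1]  = -4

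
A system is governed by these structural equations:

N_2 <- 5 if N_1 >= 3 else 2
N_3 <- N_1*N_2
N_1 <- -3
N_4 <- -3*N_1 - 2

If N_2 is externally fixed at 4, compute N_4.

Under do(N_2=4), the mechanism N_2 <- 5 if N_1 >= 3 else 2 is discarded; N_2 is fixed at 4.
Since N_4 is not a descendant of the intervened variable, it is unaffected.
N_4 = -3*N_1 - 2  [with N_1=-3]  = 7

7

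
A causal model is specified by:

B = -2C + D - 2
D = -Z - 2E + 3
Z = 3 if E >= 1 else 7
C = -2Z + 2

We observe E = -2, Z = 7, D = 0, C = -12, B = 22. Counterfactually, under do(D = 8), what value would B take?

30

do(D=8) replaces the equation D = -Z - 2E + 3 with the constant D = 8.
Z = 3 if E >= 1 else 7  [with E=-2]  = 7
C = -2Z + 2  [with Z=7]  = -12
B = -2C + D - 2  [with C=-12, D=8]  = 30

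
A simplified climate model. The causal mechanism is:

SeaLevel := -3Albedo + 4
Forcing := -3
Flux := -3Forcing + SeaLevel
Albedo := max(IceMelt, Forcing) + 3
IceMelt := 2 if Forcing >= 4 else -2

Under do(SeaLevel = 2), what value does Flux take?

Intervening sets SeaLevel = 2 and removes its equation (SeaLevel := -3Albedo + 4).
Flux = -3Forcing + SeaLevel  [with Forcing=-3, SeaLevel=2]  = 11

11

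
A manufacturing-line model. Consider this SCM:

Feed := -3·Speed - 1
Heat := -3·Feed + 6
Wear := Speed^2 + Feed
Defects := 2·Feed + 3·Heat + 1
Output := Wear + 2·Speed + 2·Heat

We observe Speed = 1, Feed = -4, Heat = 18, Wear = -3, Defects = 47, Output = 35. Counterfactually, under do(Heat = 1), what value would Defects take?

do(Heat=1) replaces the equation Heat := -3·Feed + 6 with the constant Heat = 1.
Feed = -3·Speed - 1  [with Speed=1]  = -4
Defects = 2·Feed + 3·Heat + 1  [with Feed=-4, Heat=1]  = -4

-4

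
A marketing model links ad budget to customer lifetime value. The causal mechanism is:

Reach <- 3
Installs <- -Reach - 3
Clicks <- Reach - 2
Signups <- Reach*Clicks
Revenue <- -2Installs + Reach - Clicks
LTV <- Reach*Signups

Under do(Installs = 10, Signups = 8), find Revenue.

-18

Setting Installs = 10, Signups = 8 by intervention discards those variables' equations.
Clicks = Reach - 2  [with Reach=3]  = 1
Revenue = -2Installs + Reach - Clicks  [with Installs=10, Reach=3, Clicks=1]  = -18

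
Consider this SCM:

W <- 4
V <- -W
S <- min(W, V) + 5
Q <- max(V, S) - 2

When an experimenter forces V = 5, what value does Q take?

Under do(V=5), the mechanism V <- -W is discarded; V is fixed at 5.
S = min(W, V) + 5  [with W=4, V=5]  = 9
Q = max(V, S) - 2  [with V=5, S=9]  = 7

7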